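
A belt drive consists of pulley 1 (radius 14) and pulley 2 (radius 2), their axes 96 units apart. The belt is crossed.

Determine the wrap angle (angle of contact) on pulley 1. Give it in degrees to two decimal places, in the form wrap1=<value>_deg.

crossed belt: β = asin((r1+r2)/C) = asin(16/96) = 9.5941°
wrap1 = wrap2 = π + 2β = 199.1881°

wrap1=199.19_deg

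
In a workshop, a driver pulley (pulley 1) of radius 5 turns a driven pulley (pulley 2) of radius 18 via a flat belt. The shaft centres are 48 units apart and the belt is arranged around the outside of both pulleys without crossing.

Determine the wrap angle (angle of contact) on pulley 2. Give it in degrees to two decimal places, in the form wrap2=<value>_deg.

open belt: β = asin((r2−r1)/C) = asin(13/48) = 15.7139°
wrap1 = π − 2β = 148.5723°
wrap2 = π + 2β = 211.4277°

wrap2=211.43_deg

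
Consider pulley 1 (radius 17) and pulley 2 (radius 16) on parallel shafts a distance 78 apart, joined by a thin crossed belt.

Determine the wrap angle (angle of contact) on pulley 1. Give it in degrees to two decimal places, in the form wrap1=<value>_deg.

crossed belt: β = asin((r1+r2)/C) = asin(33/78) = 25.0290°
wrap1 = wrap2 = π + 2β = 230.0580°

wrap1=230.06_deg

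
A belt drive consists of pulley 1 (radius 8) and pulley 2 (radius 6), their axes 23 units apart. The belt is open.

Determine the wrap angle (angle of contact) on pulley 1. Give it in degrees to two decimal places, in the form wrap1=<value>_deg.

open belt: β = asin((r2−r1)/C) = asin(-2/23) = -4.9885°
wrap1 = π − 2β = 189.9771°
wrap2 = π + 2β = 170.0229°

wrap1=189.98_deg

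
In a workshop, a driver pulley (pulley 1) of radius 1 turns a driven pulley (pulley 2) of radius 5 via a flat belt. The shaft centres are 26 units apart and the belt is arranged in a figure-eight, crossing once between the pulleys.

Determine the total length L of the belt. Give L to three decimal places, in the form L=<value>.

crossed belt: β = asin((r1+r2)/C) = asin(6/26) = 13.3424°
wrap1 = wrap2 = π + 2β = 206.6847°
tangent length = C·cosβ = 25.2982
L = (r1+r2)·wrap + 2·C·cosβ = 6·3.6073 + 2·25.2982 = 72.2404

L=72.240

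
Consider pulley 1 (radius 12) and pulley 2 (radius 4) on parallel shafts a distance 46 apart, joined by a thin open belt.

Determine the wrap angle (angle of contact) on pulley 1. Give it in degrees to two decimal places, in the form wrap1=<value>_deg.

open belt: β = asin((r2−r1)/C) = asin(-8/46) = -10.0154°
wrap1 = π − 2β = 200.0308°
wrap2 = π + 2β = 159.9692°

wrap1=200.03_deg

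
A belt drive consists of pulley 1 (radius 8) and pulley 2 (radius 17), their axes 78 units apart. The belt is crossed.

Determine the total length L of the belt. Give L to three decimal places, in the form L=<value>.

crossed belt: β = asin((r1+r2)/C) = asin(25/78) = 18.6939°
wrap1 = wrap2 = π + 2β = 217.3879°
tangent length = C·cosβ = 73.8850
L = (r1+r2)·wrap + 2·C·cosβ = 25·3.7941 + 2·73.8850 = 242.6234

L=242.623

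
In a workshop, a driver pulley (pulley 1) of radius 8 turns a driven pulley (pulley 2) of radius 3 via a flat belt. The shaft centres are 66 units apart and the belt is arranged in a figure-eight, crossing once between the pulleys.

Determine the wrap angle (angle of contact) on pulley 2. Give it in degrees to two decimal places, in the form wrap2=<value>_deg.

crossed belt: β = asin((r1+r2)/C) = asin(11/66) = 9.5941°
wrap1 = wrap2 = π + 2β = 199.1881°

wrap2=199.19_deg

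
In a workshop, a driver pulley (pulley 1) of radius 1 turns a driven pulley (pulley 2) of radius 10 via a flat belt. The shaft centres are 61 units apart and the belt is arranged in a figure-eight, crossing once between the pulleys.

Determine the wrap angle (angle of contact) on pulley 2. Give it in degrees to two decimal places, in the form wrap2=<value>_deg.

wrap2=200.78_deg

crossed belt: β = asin((r1+r2)/C) = asin(11/61) = 10.3889°
wrap1 = wrap2 = π + 2β = 200.7777°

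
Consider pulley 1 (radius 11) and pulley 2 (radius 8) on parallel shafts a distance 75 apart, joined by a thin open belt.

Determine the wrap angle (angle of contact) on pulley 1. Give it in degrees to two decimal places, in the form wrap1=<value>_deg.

open belt: β = asin((r2−r1)/C) = asin(-3/75) = -2.2924°
wrap1 = π − 2β = 184.5849°
wrap2 = π + 2β = 175.4151°

wrap1=184.58_deg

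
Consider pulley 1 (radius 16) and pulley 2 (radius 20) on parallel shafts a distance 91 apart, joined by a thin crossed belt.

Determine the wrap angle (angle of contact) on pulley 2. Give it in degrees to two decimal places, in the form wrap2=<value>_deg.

wrap2=226.61_deg

crossed belt: β = asin((r1+r2)/C) = asin(36/91) = 23.3037°
wrap1 = wrap2 = π + 2β = 226.6073°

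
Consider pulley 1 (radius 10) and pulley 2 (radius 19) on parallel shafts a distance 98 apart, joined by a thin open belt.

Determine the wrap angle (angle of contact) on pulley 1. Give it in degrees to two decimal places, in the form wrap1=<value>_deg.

wrap1=169.46_deg

open belt: β = asin((r2−r1)/C) = asin(9/98) = 5.2693°
wrap1 = π − 2β = 169.4614°
wrap2 = π + 2β = 190.5386°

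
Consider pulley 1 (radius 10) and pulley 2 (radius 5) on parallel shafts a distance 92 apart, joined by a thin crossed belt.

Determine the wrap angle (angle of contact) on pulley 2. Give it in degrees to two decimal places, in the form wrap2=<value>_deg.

wrap2=198.77_deg

crossed belt: β = asin((r1+r2)/C) = asin(15/92) = 9.3836°
wrap1 = wrap2 = π + 2β = 198.7672°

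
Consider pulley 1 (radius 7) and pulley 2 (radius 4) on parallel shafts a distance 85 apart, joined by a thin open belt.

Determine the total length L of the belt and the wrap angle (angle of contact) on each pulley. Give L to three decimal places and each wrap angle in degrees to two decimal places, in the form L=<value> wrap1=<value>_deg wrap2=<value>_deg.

L=204.663 wrap1=184.05_deg wrap2=175.95_deg

open belt: β = asin((r2−r1)/C) = asin(-3/85) = -2.0226°
wrap1 = π − 2β = 184.0452°
wrap2 = π + 2β = 175.9548°
tangent length = C·cosβ = 84.9470
L = r1·wrap1 + r2·wrap2 + 2·C·cosβ = 7·3.2122 + 4·3.0710 + 2·84.9470 = 204.6634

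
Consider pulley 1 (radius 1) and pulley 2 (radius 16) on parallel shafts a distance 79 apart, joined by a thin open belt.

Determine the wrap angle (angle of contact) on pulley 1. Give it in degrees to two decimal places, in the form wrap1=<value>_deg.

wrap1=158.11_deg

open belt: β = asin((r2−r1)/C) = asin(15/79) = 10.9454°
wrap1 = π − 2β = 158.1092°
wrap2 = π + 2β = 201.8908°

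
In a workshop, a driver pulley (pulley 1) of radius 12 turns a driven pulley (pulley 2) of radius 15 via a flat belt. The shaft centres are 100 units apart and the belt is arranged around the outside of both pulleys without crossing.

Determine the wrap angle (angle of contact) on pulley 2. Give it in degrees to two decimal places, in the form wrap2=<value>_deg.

wrap2=183.44_deg

open belt: β = asin((r2−r1)/C) = asin(3/100) = 1.7191°
wrap1 = π − 2β = 176.5617°
wrap2 = π + 2β = 183.4383°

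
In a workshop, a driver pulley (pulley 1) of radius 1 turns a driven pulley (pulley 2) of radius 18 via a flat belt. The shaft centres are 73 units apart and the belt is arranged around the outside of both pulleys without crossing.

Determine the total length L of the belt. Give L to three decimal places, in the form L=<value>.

L=209.667

open belt: β = asin((r2−r1)/C) = asin(17/73) = 13.4665°
wrap1 = π − 2β = 153.0670°
wrap2 = π + 2β = 206.9330°
tangent length = C·cosβ = 70.9930
L = r1·wrap1 + r2·wrap2 + 2·C·cosβ = 1·2.6715 + 18·3.6117 + 2·70.9930 = 209.6674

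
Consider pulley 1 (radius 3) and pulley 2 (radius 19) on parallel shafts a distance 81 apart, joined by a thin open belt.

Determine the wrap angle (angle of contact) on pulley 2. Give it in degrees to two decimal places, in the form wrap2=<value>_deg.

wrap2=202.79_deg

open belt: β = asin((r2−r1)/C) = asin(16/81) = 11.3926°
wrap1 = π − 2β = 157.2148°
wrap2 = π + 2β = 202.7852°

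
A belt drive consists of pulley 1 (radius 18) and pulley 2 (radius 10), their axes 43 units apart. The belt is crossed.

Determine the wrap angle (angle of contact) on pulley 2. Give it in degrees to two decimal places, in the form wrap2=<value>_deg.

crossed belt: β = asin((r1+r2)/C) = asin(28/43) = 40.6293°
wrap1 = wrap2 = π + 2β = 261.2587°

wrap2=261.26_deg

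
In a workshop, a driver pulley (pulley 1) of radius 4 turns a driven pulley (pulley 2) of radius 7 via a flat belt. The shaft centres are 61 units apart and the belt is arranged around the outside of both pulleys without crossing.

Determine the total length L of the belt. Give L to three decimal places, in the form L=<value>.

L=156.705

open belt: β = asin((r2−r1)/C) = asin(3/61) = 2.8190°
wrap1 = π − 2β = 174.3621°
wrap2 = π + 2β = 185.6379°
tangent length = C·cosβ = 60.9262
L = r1·wrap1 + r2·wrap2 + 2·C·cosβ = 4·3.0432 + 7·3.2400 + 2·60.9262 = 156.7051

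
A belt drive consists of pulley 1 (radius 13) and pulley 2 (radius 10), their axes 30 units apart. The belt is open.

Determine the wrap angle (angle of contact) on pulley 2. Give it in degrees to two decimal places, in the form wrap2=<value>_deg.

wrap2=168.52_deg

open belt: β = asin((r2−r1)/C) = asin(-3/30) = -5.7392°
wrap1 = π − 2β = 191.4783°
wrap2 = π + 2β = 168.5217°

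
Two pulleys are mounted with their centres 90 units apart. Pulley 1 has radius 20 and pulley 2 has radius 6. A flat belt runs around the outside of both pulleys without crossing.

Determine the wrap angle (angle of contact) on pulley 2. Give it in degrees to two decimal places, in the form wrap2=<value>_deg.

wrap2=162.10_deg

open belt: β = asin((r2−r1)/C) = asin(-14/90) = -8.9490°
wrap1 = π − 2β = 197.8980°
wrap2 = π + 2β = 162.1020°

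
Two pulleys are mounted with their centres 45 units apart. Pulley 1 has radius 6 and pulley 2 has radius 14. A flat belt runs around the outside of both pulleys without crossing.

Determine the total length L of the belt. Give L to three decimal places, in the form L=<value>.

open belt: β = asin((r2−r1)/C) = asin(8/45) = 10.2403°
wrap1 = π − 2β = 159.5193°
wrap2 = π + 2β = 200.4807°
tangent length = C·cosβ = 44.2832
L = r1·wrap1 + r2·wrap2 + 2·C·cosβ = 6·2.7841 + 14·3.4990 + 2·44.2832 = 154.2579

L=154.258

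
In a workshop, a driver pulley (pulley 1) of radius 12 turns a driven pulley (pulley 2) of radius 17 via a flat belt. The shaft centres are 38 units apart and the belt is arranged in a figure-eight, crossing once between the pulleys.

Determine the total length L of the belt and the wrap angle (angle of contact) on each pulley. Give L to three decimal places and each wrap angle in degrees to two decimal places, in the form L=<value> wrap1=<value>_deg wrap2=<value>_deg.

L=190.573 wrap1=279.49_deg wrap2=279.49_deg

crossed belt: β = asin((r1+r2)/C) = asin(29/38) = 49.7434°
wrap1 = wrap2 = π + 2β = 279.4868°
tangent length = C·cosβ = 24.5561
L = (r1+r2)·wrap + 2·C·cosβ = 29·4.8780 + 2·24.5561 = 190.5731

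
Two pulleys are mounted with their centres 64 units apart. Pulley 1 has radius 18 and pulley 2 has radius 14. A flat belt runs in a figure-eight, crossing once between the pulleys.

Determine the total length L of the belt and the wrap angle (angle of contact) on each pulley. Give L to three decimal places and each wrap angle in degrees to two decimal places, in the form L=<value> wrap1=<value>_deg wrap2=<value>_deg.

L=244.893 wrap1=240.00_deg wrap2=240.00_deg

crossed belt: β = asin((r1+r2)/C) = asin(32/64) = 30.0000°
wrap1 = wrap2 = π + 2β = 240.0000°
tangent length = C·cosβ = 55.4256
L = (r1+r2)·wrap + 2·C·cosβ = 32·4.1888 + 2·55.4256 = 244.8925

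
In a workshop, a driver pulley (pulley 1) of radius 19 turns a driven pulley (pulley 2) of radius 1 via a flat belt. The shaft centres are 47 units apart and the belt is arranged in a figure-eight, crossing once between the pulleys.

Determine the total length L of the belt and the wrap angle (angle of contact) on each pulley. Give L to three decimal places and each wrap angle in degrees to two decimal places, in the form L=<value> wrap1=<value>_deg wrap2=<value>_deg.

L=165.479 wrap1=230.37_deg wrap2=230.37_deg

crossed belt: β = asin((r1+r2)/C) = asin(20/47) = 25.1843°
wrap1 = wrap2 = π + 2β = 230.3687°
tangent length = C·cosβ = 42.5323
L = (r1+r2)·wrap + 2·C·cosβ = 20·4.0207 + 2·42.5323 = 165.4785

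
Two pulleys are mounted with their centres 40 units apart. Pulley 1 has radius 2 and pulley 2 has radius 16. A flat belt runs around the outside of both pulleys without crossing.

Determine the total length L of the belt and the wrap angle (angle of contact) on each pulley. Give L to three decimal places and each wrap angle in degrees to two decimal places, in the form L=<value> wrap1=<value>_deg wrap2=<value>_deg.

L=141.501 wrap1=139.03_deg wrap2=220.97_deg

open belt: β = asin((r2−r1)/C) = asin(14/40) = 20.4873°
wrap1 = π − 2β = 139.0254°
wrap2 = π + 2β = 220.9746°
tangent length = C·cosβ = 37.4700
L = r1·wrap1 + r2·wrap2 + 2·C·cosβ = 2·2.4265 + 16·3.8567 + 2·37.4700 = 141.5006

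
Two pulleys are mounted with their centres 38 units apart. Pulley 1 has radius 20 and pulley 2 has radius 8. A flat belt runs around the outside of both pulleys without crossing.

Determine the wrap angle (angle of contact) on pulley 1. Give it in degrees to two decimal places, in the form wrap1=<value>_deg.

wrap1=216.82_deg

open belt: β = asin((r2−r1)/C) = asin(-12/38) = -18.4085°
wrap1 = π − 2β = 216.8170°
wrap2 = π + 2β = 143.1830°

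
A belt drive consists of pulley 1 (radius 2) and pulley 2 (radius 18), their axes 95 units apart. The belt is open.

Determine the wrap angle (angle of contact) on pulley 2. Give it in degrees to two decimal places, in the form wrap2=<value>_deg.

open belt: β = asin((r2−r1)/C) = asin(16/95) = 9.6960°
wrap1 = π − 2β = 160.6079°
wrap2 = π + 2β = 199.3921°

wrap2=199.39_deg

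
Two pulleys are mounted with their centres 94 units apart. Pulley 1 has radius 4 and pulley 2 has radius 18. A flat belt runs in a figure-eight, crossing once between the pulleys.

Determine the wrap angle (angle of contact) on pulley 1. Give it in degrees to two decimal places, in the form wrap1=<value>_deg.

crossed belt: β = asin((r1+r2)/C) = asin(22/94) = 13.5352°
wrap1 = wrap2 = π + 2β = 207.0704°

wrap1=207.07_deg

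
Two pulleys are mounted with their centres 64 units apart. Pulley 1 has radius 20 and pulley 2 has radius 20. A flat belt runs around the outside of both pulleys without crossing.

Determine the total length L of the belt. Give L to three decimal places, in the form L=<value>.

open belt: β = asin((r2−r1)/C) = asin(0/64) = 0.0000°
wrap1 = π − 2β = 180.0000°
wrap2 = π + 2β = 180.0000°
tangent length = C·cosβ = 64.0000
L = r1·wrap1 + r2·wrap2 + 2·C·cosβ = 20·3.1416 + 20·3.1416 + 2·64.0000 = 253.6637

L=253.664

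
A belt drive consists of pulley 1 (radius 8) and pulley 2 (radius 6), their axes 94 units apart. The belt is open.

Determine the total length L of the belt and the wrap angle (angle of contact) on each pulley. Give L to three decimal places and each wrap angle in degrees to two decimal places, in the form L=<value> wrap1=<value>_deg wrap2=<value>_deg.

open belt: β = asin((r2−r1)/C) = asin(-2/94) = -1.2192°
wrap1 = π − 2β = 182.4383°
wrap2 = π + 2β = 177.5617°
tangent length = C·cosβ = 93.9787
L = r1·wrap1 + r2·wrap2 + 2·C·cosβ = 8·3.1841 + 6·3.0990 + 2·93.9787 = 232.0249

L=232.025 wrap1=182.44_deg wrap2=177.56_deg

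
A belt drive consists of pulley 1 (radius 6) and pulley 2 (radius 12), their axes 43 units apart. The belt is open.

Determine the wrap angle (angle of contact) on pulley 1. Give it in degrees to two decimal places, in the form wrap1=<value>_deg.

wrap1=163.96_deg

open belt: β = asin((r2−r1)/C) = asin(6/43) = 8.0209°
wrap1 = π − 2β = 163.9581°
wrap2 = π + 2β = 196.0419°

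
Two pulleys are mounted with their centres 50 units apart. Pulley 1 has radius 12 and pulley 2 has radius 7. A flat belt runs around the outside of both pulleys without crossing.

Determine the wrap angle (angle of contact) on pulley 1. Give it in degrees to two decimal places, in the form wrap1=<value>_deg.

wrap1=191.48_deg

open belt: β = asin((r2−r1)/C) = asin(-5/50) = -5.7392°
wrap1 = π − 2β = 191.4783°
wrap2 = π + 2β = 168.5217°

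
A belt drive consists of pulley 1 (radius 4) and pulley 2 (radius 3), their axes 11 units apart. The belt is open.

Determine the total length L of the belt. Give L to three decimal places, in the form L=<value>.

open belt: β = asin((r2−r1)/C) = asin(-1/11) = -5.2159°
wrap1 = π − 2β = 190.4318°
wrap2 = π + 2β = 169.5682°
tangent length = C·cosβ = 10.9545
L = r1·wrap1 + r2·wrap2 + 2·C·cosβ = 4·3.3237 + 3·2.9595 + 2·10.9545 = 44.0821

L=44.082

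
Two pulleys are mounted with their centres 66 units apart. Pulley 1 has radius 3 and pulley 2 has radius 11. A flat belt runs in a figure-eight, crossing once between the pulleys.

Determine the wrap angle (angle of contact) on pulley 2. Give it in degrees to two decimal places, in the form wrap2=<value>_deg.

wrap2=204.49_deg

crossed belt: β = asin((r1+r2)/C) = asin(14/66) = 12.2467°
wrap1 = wrap2 = π + 2β = 204.4934°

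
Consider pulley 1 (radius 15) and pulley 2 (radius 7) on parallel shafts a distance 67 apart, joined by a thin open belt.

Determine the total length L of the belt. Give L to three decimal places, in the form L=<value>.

open belt: β = asin((r2−r1)/C) = asin(-8/67) = -6.8576°
wrap1 = π − 2β = 193.7153°
wrap2 = π + 2β = 166.2847°
tangent length = C·cosβ = 66.5207
L = r1·wrap1 + r2·wrap2 + 2·C·cosβ = 15·3.3810 + 7·2.9022 + 2·66.5207 = 204.0714

L=204.071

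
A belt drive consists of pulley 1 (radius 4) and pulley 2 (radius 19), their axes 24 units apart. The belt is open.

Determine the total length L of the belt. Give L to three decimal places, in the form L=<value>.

open belt: β = asin((r2−r1)/C) = asin(15/24) = 38.6822°
wrap1 = π − 2β = 102.6356°
wrap2 = π + 2β = 257.3644°
tangent length = C·cosβ = 18.7350
L = r1·wrap1 + r2·wrap2 + 2·C·cosβ = 4·1.7913 + 19·4.4919 + 2·18.7350 = 129.9806

L=129.981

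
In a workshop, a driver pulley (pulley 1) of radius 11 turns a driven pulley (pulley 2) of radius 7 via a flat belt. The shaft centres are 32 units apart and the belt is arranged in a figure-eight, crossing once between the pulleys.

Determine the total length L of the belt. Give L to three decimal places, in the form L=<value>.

L=130.970

crossed belt: β = asin((r1+r2)/C) = asin(18/32) = 34.2289°
wrap1 = wrap2 = π + 2β = 248.4577°
tangent length = C·cosβ = 26.4575
L = (r1+r2)·wrap + 2·C·cosβ = 18·4.3364 + 2·26.4575 = 130.9703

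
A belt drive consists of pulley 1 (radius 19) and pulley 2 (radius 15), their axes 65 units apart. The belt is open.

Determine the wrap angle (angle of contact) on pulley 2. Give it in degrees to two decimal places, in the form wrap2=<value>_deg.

open belt: β = asin((r2−r1)/C) = asin(-4/65) = -3.5281°
wrap1 = π − 2β = 187.0562°
wrap2 = π + 2β = 172.9438°

wrap2=172.94_deg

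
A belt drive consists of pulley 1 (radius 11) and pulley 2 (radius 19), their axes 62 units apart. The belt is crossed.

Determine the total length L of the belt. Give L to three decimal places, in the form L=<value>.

L=233.069

crossed belt: β = asin((r1+r2)/C) = asin(30/62) = 28.9385°
wrap1 = wrap2 = π + 2β = 237.8771°
tangent length = C·cosβ = 54.2586
L = (r1+r2)·wrap + 2·C·cosβ = 30·4.1517 + 2·54.2586 = 233.0694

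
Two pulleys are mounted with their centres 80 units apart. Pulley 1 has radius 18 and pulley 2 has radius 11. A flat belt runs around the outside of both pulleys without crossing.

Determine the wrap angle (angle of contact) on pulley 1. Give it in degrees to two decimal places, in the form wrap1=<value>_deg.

open belt: β = asin((r2−r1)/C) = asin(-7/80) = -5.0198°
wrap1 = π − 2β = 190.0396°
wrap2 = π + 2β = 169.9604°

wrap1=190.04_deg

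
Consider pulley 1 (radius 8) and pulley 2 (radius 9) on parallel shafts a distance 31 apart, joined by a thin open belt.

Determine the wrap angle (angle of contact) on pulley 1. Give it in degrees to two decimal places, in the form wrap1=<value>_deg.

open belt: β = asin((r2−r1)/C) = asin(1/31) = 1.8486°
wrap1 = π − 2β = 176.3029°
wrap2 = π + 2β = 183.6971°

wrap1=176.30_deg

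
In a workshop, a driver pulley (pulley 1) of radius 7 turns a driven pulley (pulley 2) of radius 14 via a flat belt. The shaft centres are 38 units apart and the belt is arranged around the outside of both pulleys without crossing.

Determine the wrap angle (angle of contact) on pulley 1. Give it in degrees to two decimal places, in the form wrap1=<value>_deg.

open belt: β = asin((r2−r1)/C) = asin(7/38) = 10.6151°
wrap1 = π − 2β = 158.7698°
wrap2 = π + 2β = 201.2302°

wrap1=158.77_deg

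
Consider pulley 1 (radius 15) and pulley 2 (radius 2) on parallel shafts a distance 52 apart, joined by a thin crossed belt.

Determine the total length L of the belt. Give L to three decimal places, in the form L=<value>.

L=163.016

crossed belt: β = asin((r1+r2)/C) = asin(17/52) = 19.0821°
wrap1 = wrap2 = π + 2β = 218.1642°
tangent length = C·cosβ = 49.1426
L = (r1+r2)·wrap + 2·C·cosβ = 17·3.8077 + 2·49.1426 = 163.0159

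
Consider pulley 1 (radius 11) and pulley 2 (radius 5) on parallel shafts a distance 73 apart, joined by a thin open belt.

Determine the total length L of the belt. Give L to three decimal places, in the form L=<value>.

L=196.759

open belt: β = asin((r2−r1)/C) = asin(-6/73) = -4.7146°
wrap1 = π − 2β = 189.4291°
wrap2 = π + 2β = 170.5709°
tangent length = C·cosβ = 72.7530
L = r1·wrap1 + r2·wrap2 + 2·C·cosβ = 11·3.3062 + 5·2.9770 + 2·72.7530 = 196.7589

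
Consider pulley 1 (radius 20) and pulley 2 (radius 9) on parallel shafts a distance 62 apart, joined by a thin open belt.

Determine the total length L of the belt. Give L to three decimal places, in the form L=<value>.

L=217.063

open belt: β = asin((r2−r1)/C) = asin(-11/62) = -10.2195°
wrap1 = π − 2β = 200.4390°
wrap2 = π + 2β = 159.5610°
tangent length = C·cosβ = 61.0164
L = r1·wrap1 + r2·wrap2 + 2·C·cosβ = 20·3.4983 + 9·2.7849 + 2·61.0164 = 217.0630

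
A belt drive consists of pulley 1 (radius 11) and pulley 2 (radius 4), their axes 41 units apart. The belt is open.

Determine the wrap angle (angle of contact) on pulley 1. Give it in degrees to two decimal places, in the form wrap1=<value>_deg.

open belt: β = asin((r2−r1)/C) = asin(-7/41) = -9.8304°
wrap1 = π − 2β = 199.6607°
wrap2 = π + 2β = 160.3393°

wrap1=199.66_deg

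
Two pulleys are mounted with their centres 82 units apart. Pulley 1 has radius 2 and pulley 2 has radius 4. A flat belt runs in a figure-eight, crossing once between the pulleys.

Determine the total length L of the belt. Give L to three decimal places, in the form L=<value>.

crossed belt: β = asin((r1+r2)/C) = asin(6/82) = 4.1961°
wrap1 = wrap2 = π + 2β = 188.3922°
tangent length = C·cosβ = 81.7802
L = (r1+r2)·wrap + 2·C·cosβ = 6·3.2881 + 2·81.7802 = 183.2888

L=183.289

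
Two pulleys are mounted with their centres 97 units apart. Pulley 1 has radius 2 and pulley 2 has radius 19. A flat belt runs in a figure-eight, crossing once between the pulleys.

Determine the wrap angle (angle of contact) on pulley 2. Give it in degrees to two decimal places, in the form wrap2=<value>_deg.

crossed belt: β = asin((r1+r2)/C) = asin(21/97) = 12.5032°
wrap1 = wrap2 = π + 2β = 205.0065°

wrap2=205.01_deg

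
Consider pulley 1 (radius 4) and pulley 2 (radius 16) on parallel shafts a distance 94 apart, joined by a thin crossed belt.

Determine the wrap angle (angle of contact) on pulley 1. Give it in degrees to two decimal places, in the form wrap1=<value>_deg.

wrap1=204.57_deg

crossed belt: β = asin((r1+r2)/C) = asin(20/94) = 12.2845°
wrap1 = wrap2 = π + 2β = 204.5690°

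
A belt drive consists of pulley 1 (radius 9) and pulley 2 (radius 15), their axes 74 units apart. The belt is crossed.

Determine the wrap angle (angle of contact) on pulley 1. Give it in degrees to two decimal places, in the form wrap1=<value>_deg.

crossed belt: β = asin((r1+r2)/C) = asin(24/74) = 18.9246°
wrap1 = wrap2 = π + 2β = 217.8493°

wrap1=217.85_deg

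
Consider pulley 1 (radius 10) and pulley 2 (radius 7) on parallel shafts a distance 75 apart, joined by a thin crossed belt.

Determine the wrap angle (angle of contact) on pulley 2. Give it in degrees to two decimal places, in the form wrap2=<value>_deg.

wrap2=206.20_deg

crossed belt: β = asin((r1+r2)/C) = asin(17/75) = 13.1009°
wrap1 = wrap2 = π + 2β = 206.2018°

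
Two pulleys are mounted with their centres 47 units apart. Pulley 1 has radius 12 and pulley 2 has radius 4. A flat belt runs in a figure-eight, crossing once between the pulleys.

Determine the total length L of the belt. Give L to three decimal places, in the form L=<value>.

crossed belt: β = asin((r1+r2)/C) = asin(16/47) = 19.9028°
wrap1 = wrap2 = π + 2β = 219.8056°
tangent length = C·cosβ = 44.1928
L = (r1+r2)·wrap + 2·C·cosβ = 16·3.8363 + 2·44.1928 = 149.7668

L=149.767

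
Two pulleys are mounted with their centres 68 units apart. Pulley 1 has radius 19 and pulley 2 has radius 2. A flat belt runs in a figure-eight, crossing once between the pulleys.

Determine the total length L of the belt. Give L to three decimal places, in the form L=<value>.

L=208.512

crossed belt: β = asin((r1+r2)/C) = asin(21/68) = 17.9883°
wrap1 = wrap2 = π + 2β = 215.9767°
tangent length = C·cosβ = 64.6761
L = (r1+r2)·wrap + 2·C·cosβ = 21·3.7695 + 2·64.6761 = 208.5118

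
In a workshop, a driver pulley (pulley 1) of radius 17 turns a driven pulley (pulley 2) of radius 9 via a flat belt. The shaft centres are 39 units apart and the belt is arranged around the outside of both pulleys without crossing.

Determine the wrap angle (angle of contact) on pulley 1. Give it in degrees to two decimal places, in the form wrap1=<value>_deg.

open belt: β = asin((r2−r1)/C) = asin(-8/39) = -11.8370°
wrap1 = π − 2β = 203.6740°
wrap2 = π + 2β = 156.3260°

wrap1=203.67_deg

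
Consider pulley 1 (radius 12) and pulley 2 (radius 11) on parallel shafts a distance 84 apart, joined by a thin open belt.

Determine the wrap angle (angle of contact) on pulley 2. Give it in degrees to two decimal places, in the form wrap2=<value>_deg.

open belt: β = asin((r2−r1)/C) = asin(-1/84) = -0.6821°
wrap1 = π − 2β = 181.3642°
wrap2 = π + 2β = 178.6358°

wrap2=178.64_deg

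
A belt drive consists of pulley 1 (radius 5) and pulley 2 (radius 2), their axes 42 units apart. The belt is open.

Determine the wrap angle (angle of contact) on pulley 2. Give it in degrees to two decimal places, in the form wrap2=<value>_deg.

open belt: β = asin((r2−r1)/C) = asin(-3/42) = -4.0960°
wrap1 = π − 2β = 188.1921°
wrap2 = π + 2β = 171.8079°

wrap2=171.81_deg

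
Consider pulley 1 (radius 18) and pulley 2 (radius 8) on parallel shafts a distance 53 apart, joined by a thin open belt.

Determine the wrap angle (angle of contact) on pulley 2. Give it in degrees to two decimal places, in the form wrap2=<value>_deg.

open belt: β = asin((r2−r1)/C) = asin(-10/53) = -10.8757°
wrap1 = π − 2β = 201.7514°
wrap2 = π + 2β = 158.2486°

wrap2=158.25_deg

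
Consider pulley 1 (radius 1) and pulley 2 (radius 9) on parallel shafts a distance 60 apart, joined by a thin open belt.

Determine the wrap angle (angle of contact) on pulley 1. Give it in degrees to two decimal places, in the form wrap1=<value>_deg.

wrap1=164.68_deg

open belt: β = asin((r2−r1)/C) = asin(8/60) = 7.6623°
wrap1 = π − 2β = 164.6755°
wrap2 = π + 2β = 195.3245°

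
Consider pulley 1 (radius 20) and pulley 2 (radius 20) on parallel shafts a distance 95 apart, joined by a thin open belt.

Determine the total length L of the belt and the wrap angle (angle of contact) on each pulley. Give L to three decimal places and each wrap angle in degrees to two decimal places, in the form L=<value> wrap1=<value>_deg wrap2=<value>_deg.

open belt: β = asin((r2−r1)/C) = asin(0/95) = 0.0000°
wrap1 = π − 2β = 180.0000°
wrap2 = π + 2β = 180.0000°
tangent length = C·cosβ = 95.0000
L = r1·wrap1 + r2·wrap2 + 2·C·cosβ = 20·3.1416 + 20·3.1416 + 2·95.0000 = 315.6637

L=315.664 wrap1=180.00_deg wrap2=180.00_deg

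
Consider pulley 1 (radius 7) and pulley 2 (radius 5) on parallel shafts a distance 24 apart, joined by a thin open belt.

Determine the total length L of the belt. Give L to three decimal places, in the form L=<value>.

open belt: β = asin((r2−r1)/C) = asin(-2/24) = -4.7802°
wrap1 = π − 2β = 189.5604°
wrap2 = π + 2β = 170.4396°
tangent length = C·cosβ = 23.9165
L = r1·wrap1 + r2·wrap2 + 2·C·cosβ = 7·3.3085 + 5·2.9747 + 2·23.9165 = 85.8659

L=85.866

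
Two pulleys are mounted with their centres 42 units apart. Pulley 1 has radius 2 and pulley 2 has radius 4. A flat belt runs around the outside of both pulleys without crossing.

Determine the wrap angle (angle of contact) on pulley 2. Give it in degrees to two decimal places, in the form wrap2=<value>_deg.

open belt: β = asin((r2−r1)/C) = asin(2/42) = 2.7294°
wrap1 = π − 2β = 174.5412°
wrap2 = π + 2β = 185.4588°

wrap2=185.46_deg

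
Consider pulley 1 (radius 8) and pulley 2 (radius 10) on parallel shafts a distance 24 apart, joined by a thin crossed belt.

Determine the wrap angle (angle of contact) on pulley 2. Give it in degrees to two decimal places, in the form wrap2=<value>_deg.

wrap2=277.18_deg

crossed belt: β = asin((r1+r2)/C) = asin(18/24) = 48.5904°
wrap1 = wrap2 = π + 2β = 277.1808°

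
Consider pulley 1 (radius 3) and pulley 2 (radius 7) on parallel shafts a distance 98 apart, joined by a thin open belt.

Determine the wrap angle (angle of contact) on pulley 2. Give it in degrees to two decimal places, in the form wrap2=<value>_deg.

wrap2=184.68_deg

open belt: β = asin((r2−r1)/C) = asin(4/98) = 2.3393°
wrap1 = π − 2β = 175.3215°
wrap2 = π + 2β = 184.6785°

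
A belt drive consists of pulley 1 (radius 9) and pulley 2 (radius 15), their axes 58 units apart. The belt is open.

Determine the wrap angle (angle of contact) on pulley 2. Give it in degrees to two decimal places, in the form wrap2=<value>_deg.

open belt: β = asin((r2−r1)/C) = asin(6/58) = 5.9378°
wrap1 = π − 2β = 168.1245°
wrap2 = π + 2β = 191.8755°

wrap2=191.88_deg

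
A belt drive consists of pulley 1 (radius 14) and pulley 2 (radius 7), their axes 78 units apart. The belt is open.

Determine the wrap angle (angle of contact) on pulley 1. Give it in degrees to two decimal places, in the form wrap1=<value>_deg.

open belt: β = asin((r2−r1)/C) = asin(-7/78) = -5.1489°
wrap1 = π − 2β = 190.2977°
wrap2 = π + 2β = 169.7023°

wrap1=190.30_deg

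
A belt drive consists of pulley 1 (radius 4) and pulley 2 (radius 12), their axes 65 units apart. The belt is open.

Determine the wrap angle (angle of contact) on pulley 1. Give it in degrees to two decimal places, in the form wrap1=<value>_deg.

open belt: β = asin((r2−r1)/C) = asin(8/65) = 7.0697°
wrap1 = π − 2β = 165.8606°
wrap2 = π + 2β = 194.1394°

wrap1=165.86_deg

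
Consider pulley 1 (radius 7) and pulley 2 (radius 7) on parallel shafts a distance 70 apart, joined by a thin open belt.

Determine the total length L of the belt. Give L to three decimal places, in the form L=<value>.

open belt: β = asin((r2−r1)/C) = asin(0/70) = 0.0000°
wrap1 = π − 2β = 180.0000°
wrap2 = π + 2β = 180.0000°
tangent length = C·cosβ = 70.0000
L = r1·wrap1 + r2·wrap2 + 2·C·cosβ = 7·3.1416 + 7·3.1416 + 2·70.0000 = 183.9823

L=183.982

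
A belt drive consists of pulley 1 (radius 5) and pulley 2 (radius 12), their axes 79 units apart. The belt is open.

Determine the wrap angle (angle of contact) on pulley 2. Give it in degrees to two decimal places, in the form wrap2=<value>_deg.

wrap2=190.17_deg

open belt: β = asin((r2−r1)/C) = asin(7/79) = 5.0835°
wrap1 = π − 2β = 169.8330°
wrap2 = π + 2β = 190.1670°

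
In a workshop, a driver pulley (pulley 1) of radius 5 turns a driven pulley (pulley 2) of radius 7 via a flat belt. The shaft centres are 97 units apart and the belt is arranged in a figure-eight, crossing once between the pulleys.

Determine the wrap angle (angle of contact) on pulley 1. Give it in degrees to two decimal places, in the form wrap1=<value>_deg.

crossed belt: β = asin((r1+r2)/C) = asin(12/97) = 7.1063°
wrap1 = wrap2 = π + 2β = 194.2127°

wrap1=194.21_deg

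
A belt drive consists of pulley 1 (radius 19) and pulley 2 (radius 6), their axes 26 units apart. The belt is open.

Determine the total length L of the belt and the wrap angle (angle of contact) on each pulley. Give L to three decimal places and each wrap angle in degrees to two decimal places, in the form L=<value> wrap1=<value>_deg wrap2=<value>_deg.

open belt: β = asin((r2−r1)/C) = asin(-13/26) = -30.0000°
wrap1 = π − 2β = 240.0000°
wrap2 = π + 2β = 120.0000°
tangent length = C·cosβ = 22.5167
L = r1·wrap1 + r2·wrap2 + 2·C·cosβ = 19·4.1888 + 6·2.0944 + 2·22.5167 = 137.1867

L=137.187 wrap1=240.00_deg wrap2=120.00_deg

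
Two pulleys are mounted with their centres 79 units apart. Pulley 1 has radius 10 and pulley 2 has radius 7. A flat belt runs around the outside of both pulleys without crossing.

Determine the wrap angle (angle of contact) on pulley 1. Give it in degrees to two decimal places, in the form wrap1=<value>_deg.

wrap1=184.35_deg

open belt: β = asin((r2−r1)/C) = asin(-3/79) = -2.1763°
wrap1 = π − 2β = 184.3526°
wrap2 = π + 2β = 175.6474°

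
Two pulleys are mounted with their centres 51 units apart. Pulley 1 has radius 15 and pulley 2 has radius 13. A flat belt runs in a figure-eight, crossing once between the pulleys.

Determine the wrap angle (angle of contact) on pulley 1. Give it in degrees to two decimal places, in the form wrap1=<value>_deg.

wrap1=246.60_deg

crossed belt: β = asin((r1+r2)/C) = asin(28/51) = 33.2998°
wrap1 = wrap2 = π + 2β = 246.5996°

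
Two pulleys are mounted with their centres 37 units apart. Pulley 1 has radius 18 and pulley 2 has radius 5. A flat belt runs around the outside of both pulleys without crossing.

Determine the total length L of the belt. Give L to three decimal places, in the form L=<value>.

L=150.873

open belt: β = asin((r2−r1)/C) = asin(-13/37) = -20.5700°
wrap1 = π − 2β = 221.1400°
wrap2 = π + 2β = 138.8600°
tangent length = C·cosβ = 34.6410
L = r1·wrap1 + r2·wrap2 + 2·C·cosβ = 18·3.8596 + 5·2.4236 + 2·34.6410 = 150.8730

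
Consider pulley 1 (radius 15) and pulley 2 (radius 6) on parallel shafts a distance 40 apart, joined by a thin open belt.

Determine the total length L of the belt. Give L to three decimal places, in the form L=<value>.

open belt: β = asin((r2−r1)/C) = asin(-9/40) = -13.0029°
wrap1 = π − 2β = 206.0058°
wrap2 = π + 2β = 153.9942°
tangent length = C·cosβ = 38.9744
L = r1·wrap1 + r2·wrap2 + 2·C·cosβ = 15·3.5955 + 6·2.6877 + 2·38.9744 = 148.0071

L=148.007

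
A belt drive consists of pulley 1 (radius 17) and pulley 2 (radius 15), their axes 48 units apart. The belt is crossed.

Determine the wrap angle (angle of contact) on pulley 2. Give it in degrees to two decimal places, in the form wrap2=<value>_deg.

crossed belt: β = asin((r1+r2)/C) = asin(32/48) = 41.8103°
wrap1 = wrap2 = π + 2β = 263.6206°

wrap2=263.62_deg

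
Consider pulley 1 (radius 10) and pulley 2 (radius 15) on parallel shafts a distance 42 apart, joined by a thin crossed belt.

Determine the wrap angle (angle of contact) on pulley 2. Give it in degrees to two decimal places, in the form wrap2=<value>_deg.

wrap2=253.06_deg

crossed belt: β = asin((r1+r2)/C) = asin(25/42) = 36.5296°
wrap1 = wrap2 = π + 2β = 253.0592°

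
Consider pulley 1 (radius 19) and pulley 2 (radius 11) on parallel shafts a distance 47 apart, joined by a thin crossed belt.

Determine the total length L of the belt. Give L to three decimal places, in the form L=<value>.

L=208.145

crossed belt: β = asin((r1+r2)/C) = asin(30/47) = 39.6650°
wrap1 = wrap2 = π + 2β = 259.3300°
tangent length = C·cosβ = 36.1801
L = (r1+r2)·wrap + 2·C·cosβ = 30·4.5262 + 2·36.1801 = 208.1451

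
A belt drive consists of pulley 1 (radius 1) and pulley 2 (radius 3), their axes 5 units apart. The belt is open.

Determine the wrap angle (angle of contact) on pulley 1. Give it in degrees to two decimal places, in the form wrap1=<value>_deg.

wrap1=132.84_deg

open belt: β = asin((r2−r1)/C) = asin(2/5) = 23.5782°
wrap1 = π − 2β = 132.8436°
wrap2 = π + 2β = 227.1564°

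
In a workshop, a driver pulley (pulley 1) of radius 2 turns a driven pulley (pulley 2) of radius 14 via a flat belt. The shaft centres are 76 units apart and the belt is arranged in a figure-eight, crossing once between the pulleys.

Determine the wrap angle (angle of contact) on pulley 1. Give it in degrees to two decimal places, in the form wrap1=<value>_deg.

crossed belt: β = asin((r1+r2)/C) = asin(16/76) = 12.1532°
wrap1 = wrap2 = π + 2β = 204.3064°

wrap1=204.31_deg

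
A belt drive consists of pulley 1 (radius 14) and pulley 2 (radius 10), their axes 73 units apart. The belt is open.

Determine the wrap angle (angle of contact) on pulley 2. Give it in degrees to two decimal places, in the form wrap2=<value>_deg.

wrap2=173.72_deg

open belt: β = asin((r2−r1)/C) = asin(-4/73) = -3.1411°
wrap1 = π − 2β = 186.2821°
wrap2 = π + 2β = 173.7179°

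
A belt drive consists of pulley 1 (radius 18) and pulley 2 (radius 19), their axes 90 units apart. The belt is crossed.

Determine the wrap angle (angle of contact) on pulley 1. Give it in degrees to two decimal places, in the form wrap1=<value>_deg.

wrap1=228.55_deg

crossed belt: β = asin((r1+r2)/C) = asin(37/90) = 24.2747°
wrap1 = wrap2 = π + 2β = 228.5493°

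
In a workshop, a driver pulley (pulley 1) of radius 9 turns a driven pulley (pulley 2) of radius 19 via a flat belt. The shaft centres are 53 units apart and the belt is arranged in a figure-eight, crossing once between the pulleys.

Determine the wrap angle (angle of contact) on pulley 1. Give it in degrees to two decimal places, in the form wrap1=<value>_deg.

wrap1=243.78_deg

crossed belt: β = asin((r1+r2)/C) = asin(28/53) = 31.8908°
wrap1 = wrap2 = π + 2β = 243.7816°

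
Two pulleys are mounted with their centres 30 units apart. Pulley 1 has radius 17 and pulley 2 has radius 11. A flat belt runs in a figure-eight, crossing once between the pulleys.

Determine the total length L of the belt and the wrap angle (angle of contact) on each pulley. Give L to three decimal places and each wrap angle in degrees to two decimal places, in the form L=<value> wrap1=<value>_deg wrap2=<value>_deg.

crossed belt: β = asin((r1+r2)/C) = asin(28/30) = 68.9605°
wrap1 = wrap2 = π + 2β = 317.9211°
tangent length = C·cosβ = 10.7703
L = (r1+r2)·wrap + 2·C·cosβ = 28·5.5488 + 2·10.7703 = 176.9062

L=176.906 wrap1=317.92_deg wrap2=317.92_deg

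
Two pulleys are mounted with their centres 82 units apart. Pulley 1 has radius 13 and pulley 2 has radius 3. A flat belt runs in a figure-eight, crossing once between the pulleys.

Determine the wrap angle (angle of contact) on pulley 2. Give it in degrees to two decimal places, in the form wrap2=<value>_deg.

crossed belt: β = asin((r1+r2)/C) = asin(16/82) = 11.2518°
wrap1 = wrap2 = π + 2β = 202.5037°

wrap2=202.50_deg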